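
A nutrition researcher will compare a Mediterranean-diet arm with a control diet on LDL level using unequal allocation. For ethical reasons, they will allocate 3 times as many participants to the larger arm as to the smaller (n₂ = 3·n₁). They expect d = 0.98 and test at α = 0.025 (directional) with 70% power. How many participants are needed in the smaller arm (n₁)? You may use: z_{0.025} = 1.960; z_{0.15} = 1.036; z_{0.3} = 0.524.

n₁ = 9

With allocation ratio k = n₂/n₁ = 3, Var(x̄₁−x̄₂) = σ²(1/n₁ + 1/(k·n₁)) = σ²·(k+1)/(k·n₁).
So n₁ = (1 + 1/k)·((z_{α} + z_β)/d)² = 1.333 × (2.484/0.98)².
n₁ = 1.333 × 6.42 = 8.6.
Round up: n₁ = 9, giving n₂ = 3 × 9 = 27.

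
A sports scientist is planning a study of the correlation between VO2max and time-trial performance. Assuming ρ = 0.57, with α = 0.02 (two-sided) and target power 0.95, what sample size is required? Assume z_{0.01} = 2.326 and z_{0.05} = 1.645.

Fisher's z: C = ½·ln((1+r)/(1−r)) = ½·ln(3.6512) = 0.6475.
n = ((z_{α/2} + z_β)/C)² + 3.
(2.326 + 1.645) / 0.6475 = 3.971 / 0.6475 = 6.133.
n = 6.133² + 3 = 37.61 + 3 = 40.6.
Round up.

n = 41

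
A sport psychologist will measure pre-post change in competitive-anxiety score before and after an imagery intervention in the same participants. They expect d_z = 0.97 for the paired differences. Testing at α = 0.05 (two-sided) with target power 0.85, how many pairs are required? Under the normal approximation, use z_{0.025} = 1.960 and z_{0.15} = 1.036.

n = 10 pairs

For a paired (one-sample on differences) test: n = ((z_{α/2} + z_β) / d)².
z_{α/2} + z_β = 1.960 + 1.036 = 2.996.
n = (2.996 / 0.97)² = 3.089² = 9.54.
Round up.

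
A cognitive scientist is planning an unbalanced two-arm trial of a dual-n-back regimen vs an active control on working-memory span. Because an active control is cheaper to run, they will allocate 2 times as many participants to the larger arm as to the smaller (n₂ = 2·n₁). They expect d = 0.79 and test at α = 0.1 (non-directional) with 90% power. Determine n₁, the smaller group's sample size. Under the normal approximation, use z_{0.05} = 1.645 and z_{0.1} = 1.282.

n₁ = 21

With allocation ratio k = n₂/n₁ = 2, Var(x̄₁−x̄₂) = σ²(1/n₁ + 1/(k·n₁)) = σ²·(k+1)/(k·n₁).
So n₁ = (1 + 1/k)·((z_{α/2} + z_β)/d)² = 1.500 × (2.927/0.79)².
n₁ = 1.500 × 13.73 = 20.6.
Round up: n₁ = 21, giving n₂ = 2 × 21 = 42.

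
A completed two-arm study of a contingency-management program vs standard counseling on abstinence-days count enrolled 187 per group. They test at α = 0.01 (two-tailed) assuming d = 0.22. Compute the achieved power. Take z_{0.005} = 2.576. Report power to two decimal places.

power ≈ 0.33

For two equal groups, power = Φ(d·√(n/2) − z_{α/2}).
d·√(n/2) = 0.22 × √(187/2) = 0.22 × 9.670 = 2.127.
z_β = 2.127 − 2.576 = -0.449.
Power = Φ(-0.449) = 0.327.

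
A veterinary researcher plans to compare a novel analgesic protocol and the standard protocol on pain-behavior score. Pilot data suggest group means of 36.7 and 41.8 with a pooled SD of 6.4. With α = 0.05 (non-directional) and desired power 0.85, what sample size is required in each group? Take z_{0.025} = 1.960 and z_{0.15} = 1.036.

n = 29 per group

Cohen's d = |M₁ − M₂| / SD_pooled = |36.7 − 41.8| / 6.4 = 5.1 / 6.4 = 0.797.
For two independent groups with equal n: n = 2·((z_{α/2} + z_β) / d)².
z_{α/2} + z_β = 1.960 + 1.036 = 2.996.
n = 2 × (2.996 / 0.797)² = 2 × 3.759² = 2 × 14.13 = 28.3.
Round up to the next whole participant.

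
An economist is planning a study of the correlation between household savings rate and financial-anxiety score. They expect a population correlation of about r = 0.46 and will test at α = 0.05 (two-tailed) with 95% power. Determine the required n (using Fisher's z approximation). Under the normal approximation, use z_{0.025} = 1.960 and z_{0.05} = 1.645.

Fisher's z: C = ½·ln((1+r)/(1−r)) = ½·ln(2.7037) = 0.4973.
n = ((z_{α/2} + z_β)/C)² + 3.
(1.960 + 1.645) / 0.4973 = 3.605 / 0.4973 = 7.249.
n = 7.249² + 3 = 52.55 + 3 = 55.6.
Round up.

n = 56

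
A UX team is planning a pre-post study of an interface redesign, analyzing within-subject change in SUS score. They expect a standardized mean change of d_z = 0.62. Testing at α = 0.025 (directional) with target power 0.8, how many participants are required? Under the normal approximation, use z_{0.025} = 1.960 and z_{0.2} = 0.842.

n = 21 pairs

For a paired (one-sample on differences) test: n = ((z_{α} + z_β) / d)².
z_{α} + z_β = 1.960 + 0.842 = 2.802.
n = (2.802 / 0.62)² = 4.519² = 20.42.
Round up.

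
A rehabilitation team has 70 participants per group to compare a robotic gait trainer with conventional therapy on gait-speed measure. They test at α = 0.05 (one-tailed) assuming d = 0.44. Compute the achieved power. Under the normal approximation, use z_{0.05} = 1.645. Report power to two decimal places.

power ≈ 0.83

For two equal groups, power = Φ(d·√(n/2) − z_{α}).
d·√(n/2) = 0.44 × √(70/2) = 0.44 × 5.916 = 2.603.
z_β = 2.603 − 1.645 = 0.958.
Power = Φ(0.958) = 0.831.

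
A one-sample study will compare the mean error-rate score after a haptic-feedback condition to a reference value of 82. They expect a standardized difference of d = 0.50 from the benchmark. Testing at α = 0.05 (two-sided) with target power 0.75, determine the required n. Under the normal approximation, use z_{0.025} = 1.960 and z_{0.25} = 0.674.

For a one-sample test: n = ((z_{α/2} + z_β) / d)².
z_{α/2} + z_β = 1.960 + 0.674 = 2.634.
n = (2.634 / 0.50)² = 5.268² = 27.75.
Round up.

n = 28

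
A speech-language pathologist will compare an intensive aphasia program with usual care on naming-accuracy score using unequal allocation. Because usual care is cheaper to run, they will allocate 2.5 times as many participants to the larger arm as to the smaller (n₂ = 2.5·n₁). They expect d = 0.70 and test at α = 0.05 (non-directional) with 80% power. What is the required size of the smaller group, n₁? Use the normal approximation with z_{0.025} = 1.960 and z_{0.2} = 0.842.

With allocation ratio k = n₂/n₁ = 2.5, Var(x̄₁−x̄₂) = σ²(1/n₁ + 1/(k·n₁)) = σ²·(k+1)/(k·n₁).
So n₁ = (1 + 1/k)·((z_{α/2} + z_β)/d)² = 1.400 × (2.802/0.70)².
n₁ = 1.400 × 16.02 = 22.4.
Round up: n₁ = 23, giving n₂ = ⌈2.5 × 23⌉ = ⌈57.5⌉ = 58.

n₁ = 23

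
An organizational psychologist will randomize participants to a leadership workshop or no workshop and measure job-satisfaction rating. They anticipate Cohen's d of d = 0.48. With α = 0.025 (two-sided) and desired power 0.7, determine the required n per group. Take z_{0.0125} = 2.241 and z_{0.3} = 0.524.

n = 67 per group

For two independent groups with equal n: n = 2·((z_{α/2} + z_β) / d)².
z_{α/2} + z_β = 2.241 + 0.524 = 2.765.
n = 2 × (2.765 / 0.48)² = 2 × 5.760² = 2 × 33.18 = 66.4.
Round up to the next whole participant.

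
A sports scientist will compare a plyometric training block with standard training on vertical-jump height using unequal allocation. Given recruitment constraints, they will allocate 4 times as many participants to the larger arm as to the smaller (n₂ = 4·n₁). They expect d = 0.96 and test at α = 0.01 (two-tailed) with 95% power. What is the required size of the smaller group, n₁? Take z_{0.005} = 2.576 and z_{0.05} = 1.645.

n₁ = 25

With allocation ratio k = n₂/n₁ = 4, Var(x̄₁−x̄₂) = σ²(1/n₁ + 1/(k·n₁)) = σ²·(k+1)/(k·n₁).
So n₁ = (1 + 1/k)·((z_{α/2} + z_β)/d)² = 1.250 × (4.221/0.96)².
n₁ = 1.250 × 19.33 = 24.2.
Round up: n₁ = 25, giving n₂ = 4 × 25 = 100.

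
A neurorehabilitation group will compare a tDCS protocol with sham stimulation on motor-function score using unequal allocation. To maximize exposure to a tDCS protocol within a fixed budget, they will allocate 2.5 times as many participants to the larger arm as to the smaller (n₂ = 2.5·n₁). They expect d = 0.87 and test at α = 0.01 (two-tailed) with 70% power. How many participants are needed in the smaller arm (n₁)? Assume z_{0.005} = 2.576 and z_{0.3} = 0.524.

n₁ = 18

With allocation ratio k = n₂/n₁ = 2.5, Var(x̄₁−x̄₂) = σ²(1/n₁ + 1/(k·n₁)) = σ²·(k+1)/(k·n₁).
So n₁ = (1 + 1/k)·((z_{α/2} + z_β)/d)² = 1.400 × (3.100/0.87)².
n₁ = 1.400 × 12.70 = 17.8.
Round up: n₁ = 18, giving n₂ = 2.5 × 18 = 45.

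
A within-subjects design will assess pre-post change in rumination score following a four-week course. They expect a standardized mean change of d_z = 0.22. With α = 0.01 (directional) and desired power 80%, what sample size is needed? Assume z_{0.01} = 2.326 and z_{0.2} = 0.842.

n = 208 pairs

For a paired (one-sample on differences) test: n = ((z_{α} + z_β) / d)².
z_{α} + z_β = 2.326 + 0.842 = 3.168.
n = (3.168 / 0.22)² = 14.400² = 207.36.
Round up.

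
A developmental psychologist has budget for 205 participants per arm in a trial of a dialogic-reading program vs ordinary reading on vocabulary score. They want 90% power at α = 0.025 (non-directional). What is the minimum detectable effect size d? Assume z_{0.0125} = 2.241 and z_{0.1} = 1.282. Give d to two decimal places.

For two independent groups of n = 205 each: d_min = (z_{α/2} + z_β)·√(2/n).
z-sum = 2.241 + 1.282 = 3.523.
d_min = 3.523 × √(2/205) = 3.523 × 0.0988 = 0.348.

d_min ≈ 0.35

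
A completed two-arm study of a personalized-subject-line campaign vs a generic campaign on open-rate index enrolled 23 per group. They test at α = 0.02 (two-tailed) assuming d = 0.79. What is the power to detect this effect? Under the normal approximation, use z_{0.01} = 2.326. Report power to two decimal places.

power ≈ 0.64

For two equal groups, power = Φ(d·√(n/2) − z_{α/2}).
d·√(n/2) = 0.79 × √(23/2) = 0.79 × 3.391 = 2.679.
z_β = 2.679 − 2.326 = 0.353.
Power = Φ(0.353) = 0.638.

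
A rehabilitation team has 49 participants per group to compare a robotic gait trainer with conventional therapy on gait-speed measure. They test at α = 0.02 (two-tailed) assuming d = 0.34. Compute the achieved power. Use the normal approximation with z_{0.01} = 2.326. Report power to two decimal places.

For two equal groups, power = Φ(d·√(n/2) − z_{α/2}).
d·√(n/2) = 0.34 × √(49/2) = 0.34 × 4.950 = 1.683.
z_β = 1.683 − 2.326 = -0.643.
Power = Φ(-0.643) = 0.260.

power ≈ 0.26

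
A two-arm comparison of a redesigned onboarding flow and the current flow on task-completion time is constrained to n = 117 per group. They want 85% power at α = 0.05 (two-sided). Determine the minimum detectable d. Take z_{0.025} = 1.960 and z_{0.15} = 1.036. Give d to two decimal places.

For two independent groups of n = 117 each: d_min = (z_{α/2} + z_β)·√(2/n).
z-sum = 1.960 + 1.036 = 2.996.
d_min = 2.996 × √(2/117) = 2.996 × 0.1307 = 0.392.

d_min ≈ 0.39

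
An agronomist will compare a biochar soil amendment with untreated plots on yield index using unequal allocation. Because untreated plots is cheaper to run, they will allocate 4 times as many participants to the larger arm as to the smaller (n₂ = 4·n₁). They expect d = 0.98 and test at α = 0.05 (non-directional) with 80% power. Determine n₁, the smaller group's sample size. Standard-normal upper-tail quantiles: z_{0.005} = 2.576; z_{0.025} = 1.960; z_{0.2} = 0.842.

With allocation ratio k = n₂/n₁ = 4, Var(x̄₁−x̄₂) = σ²(1/n₁ + 1/(k·n₁)) = σ²·(k+1)/(k·n₁).
So n₁ = (1 + 1/k)·((z_{α/2} + z_β)/d)² = 1.250 × (2.802/0.98)².
n₁ = 1.250 × 8.17 = 10.2.
Round up: n₁ = 11, giving n₂ = 4 × 11 = 44.

n₁ = 11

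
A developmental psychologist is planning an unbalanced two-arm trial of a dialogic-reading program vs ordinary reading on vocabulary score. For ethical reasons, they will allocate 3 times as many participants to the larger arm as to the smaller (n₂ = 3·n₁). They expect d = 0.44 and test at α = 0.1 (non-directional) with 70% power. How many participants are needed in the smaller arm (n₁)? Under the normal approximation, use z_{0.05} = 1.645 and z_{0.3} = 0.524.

n₁ = 33

With allocation ratio k = n₂/n₁ = 3, Var(x̄₁−x̄₂) = σ²(1/n₁ + 1/(k·n₁)) = σ²·(k+1)/(k·n₁).
So n₁ = (1 + 1/k)·((z_{α/2} + z_β)/d)² = 1.333 × (2.169/0.44)².
n₁ = 1.333 × 24.30 = 32.4.
Round up: n₁ = 33, giving n₂ = 3 × 33 = 99.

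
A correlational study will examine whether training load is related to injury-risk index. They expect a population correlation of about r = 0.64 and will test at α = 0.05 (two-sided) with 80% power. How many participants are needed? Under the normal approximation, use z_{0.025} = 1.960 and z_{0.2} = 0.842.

Fisher's z: C = ½·ln((1+r)/(1−r)) = ½·ln(4.5556) = 0.7582.
n = ((z_{α/2} + z_β)/C)² + 3.
(1.960 + 0.842) / 0.7582 = 2.802 / 0.7582 = 3.696.
n = 3.696² + 3 = 13.66 + 3 = 16.7.
Round up.

n = 17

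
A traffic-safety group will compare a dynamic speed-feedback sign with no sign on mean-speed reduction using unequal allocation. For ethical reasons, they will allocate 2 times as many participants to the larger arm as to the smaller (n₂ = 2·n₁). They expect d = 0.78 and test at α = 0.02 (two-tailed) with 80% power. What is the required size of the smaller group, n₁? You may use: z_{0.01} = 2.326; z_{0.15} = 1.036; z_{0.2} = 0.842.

With allocation ratio k = n₂/n₁ = 2, Var(x̄₁−x̄₂) = σ²(1/n₁ + 1/(k·n₁)) = σ²·(k+1)/(k·n₁).
So n₁ = (1 + 1/k)·((z_{α/2} + z_β)/d)² = 1.500 × (3.168/0.78)².
n₁ = 1.500 × 16.50 = 24.7.
Round up: n₁ = 25, giving n₂ = 2 × 25 = 50.

n₁ = 25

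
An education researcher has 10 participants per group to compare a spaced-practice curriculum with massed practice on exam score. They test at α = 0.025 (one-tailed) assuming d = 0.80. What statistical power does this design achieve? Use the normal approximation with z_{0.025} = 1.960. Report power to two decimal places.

power ≈ 0.43

For two equal groups, power = Φ(d·√(n/2) − z_{α}).
d·√(n/2) = 0.80 × √(10/2) = 0.80 × 2.236 = 1.789.
z_β = 1.789 − 1.960 = -0.171.
Power = Φ(-0.171) = 0.432.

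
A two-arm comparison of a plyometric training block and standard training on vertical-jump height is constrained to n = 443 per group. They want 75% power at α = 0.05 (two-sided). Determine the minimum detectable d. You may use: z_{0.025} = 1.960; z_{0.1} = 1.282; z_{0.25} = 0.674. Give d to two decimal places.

For two independent groups of n = 443 each: d_min = (z_{α/2} + z_β)·√(2/n).
z-sum = 1.960 + 0.674 = 2.634.
d_min = 2.634 × √(2/443) = 2.634 × 0.0672 = 0.177.

d_min ≈ 0.18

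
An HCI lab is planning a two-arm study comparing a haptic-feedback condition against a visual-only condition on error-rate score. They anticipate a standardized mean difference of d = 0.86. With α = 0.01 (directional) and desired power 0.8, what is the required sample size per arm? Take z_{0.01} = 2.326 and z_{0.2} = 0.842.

For two independent groups with equal n: n = 2·((z_{α} + z_β) / d)².
z_{α} + z_β = 2.326 + 0.842 = 3.168.
n = 2 × (3.168 / 0.86)² = 2 × 3.684² = 2 × 13.57 = 27.1.
Round up to the next whole participant.

n = 28 per group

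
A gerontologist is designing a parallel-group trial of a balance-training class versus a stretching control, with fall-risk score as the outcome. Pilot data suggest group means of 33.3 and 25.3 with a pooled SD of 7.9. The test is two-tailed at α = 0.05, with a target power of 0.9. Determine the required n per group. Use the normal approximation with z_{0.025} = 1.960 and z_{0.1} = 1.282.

n = 21 per group

Cohen's d = |M₁ − M₂| / SD_pooled = |33.3 − 25.3| / 7.9 = 8.0 / 7.9 = 1.013.
For two independent groups with equal n: n = 2·((z_{α/2} + z_β) / d)².
z_{α/2} + z_β = 1.960 + 1.282 = 3.242.
n = 2 × (3.242 / 1.013)² = 2 × 3.200² = 2 × 10.24 = 20.5.
Round up to the next whole participant.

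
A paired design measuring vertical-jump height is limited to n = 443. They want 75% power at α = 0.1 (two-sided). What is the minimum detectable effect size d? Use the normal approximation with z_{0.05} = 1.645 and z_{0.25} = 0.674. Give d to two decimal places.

For a single sample (or paired design) of n = 443: d_min = (z_{α/2} + z_β)/√n.
z-sum = 1.645 + 0.674 = 2.319.
d_min = 2.319 / √443 = 2.319 / 21.048 = 0.110.

d_min ≈ 0.11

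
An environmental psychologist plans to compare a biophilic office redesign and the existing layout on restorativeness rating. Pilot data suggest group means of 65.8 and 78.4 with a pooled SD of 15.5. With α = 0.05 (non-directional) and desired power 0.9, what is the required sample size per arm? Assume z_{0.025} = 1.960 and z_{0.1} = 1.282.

Cohen's d = |M₁ − M₂| / SD_pooled = |65.8 − 78.4| / 15.5 = 12.6 / 15.5 = 0.813.
For two independent groups with equal n: n = 2·((z_{α/2} + z_β) / d)².
z_{α/2} + z_β = 1.960 + 1.282 = 3.242.
n = 2 × (3.242 / 0.813)² = 2 × 3.988² = 2 × 15.90 = 31.8.
Round up to the next whole participant.

n = 32 per group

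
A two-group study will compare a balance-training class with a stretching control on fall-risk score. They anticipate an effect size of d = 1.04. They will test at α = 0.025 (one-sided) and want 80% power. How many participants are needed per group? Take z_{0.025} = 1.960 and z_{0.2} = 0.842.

For two independent groups with equal n: n = 2·((z_{α} + z_β) / d)².
z_{α} + z_β = 1.960 + 0.842 = 2.802.
n = 2 × (2.802 / 1.04)² = 2 × 2.694² = 2 × 7.26 = 14.5.
Round up to the next whole participant.

n = 15 per group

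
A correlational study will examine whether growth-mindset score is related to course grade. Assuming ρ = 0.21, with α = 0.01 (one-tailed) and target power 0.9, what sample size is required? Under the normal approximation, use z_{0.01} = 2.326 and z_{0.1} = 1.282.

n = 290

Fisher's z: C = ½·ln((1+r)/(1−r)) = ½·ln(1.5316) = 0.2132.
n = ((z_{α} + z_β)/C)² + 3.
(2.326 + 1.282) / 0.2132 = 3.608 / 0.2132 = 16.923.
n = 16.923² + 3 = 286.39 + 3 = 289.4.
Round up.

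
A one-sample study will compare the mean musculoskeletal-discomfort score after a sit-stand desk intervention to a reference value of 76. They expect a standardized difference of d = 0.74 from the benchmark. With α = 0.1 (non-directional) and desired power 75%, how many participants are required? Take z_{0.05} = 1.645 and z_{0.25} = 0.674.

n = 10

For a one-sample test: n = ((z_{α/2} + z_β) / d)².
z_{α/2} + z_β = 1.645 + 0.674 = 2.319.
n = (2.319 / 0.74)² = 3.134² = 9.82.
Round up.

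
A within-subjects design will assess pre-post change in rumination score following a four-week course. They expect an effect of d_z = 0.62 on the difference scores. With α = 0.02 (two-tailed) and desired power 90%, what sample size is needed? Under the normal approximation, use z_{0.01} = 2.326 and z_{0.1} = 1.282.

For a paired (one-sample on differences) test: n = ((z_{α/2} + z_β) / d)².
z_{α/2} + z_β = 2.326 + 1.282 = 3.608.
n = (3.608 / 0.62)² = 5.819² = 33.86.
Round up.

n = 34 pairs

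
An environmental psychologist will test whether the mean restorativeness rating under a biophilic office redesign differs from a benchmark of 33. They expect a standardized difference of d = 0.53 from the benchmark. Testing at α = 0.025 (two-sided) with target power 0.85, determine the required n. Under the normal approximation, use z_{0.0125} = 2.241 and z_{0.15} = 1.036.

n = 39

For a one-sample test: n = ((z_{α/2} + z_β) / d)².
z_{α/2} + z_β = 2.241 + 1.036 = 3.277.
n = (3.277 / 0.53)² = 6.183² = 38.23.
Round up.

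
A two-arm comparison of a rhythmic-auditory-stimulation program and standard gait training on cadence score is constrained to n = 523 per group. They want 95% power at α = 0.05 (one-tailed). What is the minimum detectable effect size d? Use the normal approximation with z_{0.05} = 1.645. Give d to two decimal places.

d_min ≈ 0.20

For two independent groups of n = 523 each: d_min = (z_{α} + z_β)·√(2/n).
z-sum = 1.645 + 1.645 = 3.290.
d_min = 3.290 × √(2/523) = 3.290 × 0.0618 = 0.203.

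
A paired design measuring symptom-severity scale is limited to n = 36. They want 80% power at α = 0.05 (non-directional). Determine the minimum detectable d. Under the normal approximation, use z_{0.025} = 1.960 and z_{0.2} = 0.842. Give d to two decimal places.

For a single sample (or paired design) of n = 36: d_min = (z_{α/2} + z_β)/√n.
z-sum = 1.960 + 0.842 = 2.802.
d_min = 2.802 / √36 = 2.802 / 6.000 = 0.467.

d_min ≈ 0.47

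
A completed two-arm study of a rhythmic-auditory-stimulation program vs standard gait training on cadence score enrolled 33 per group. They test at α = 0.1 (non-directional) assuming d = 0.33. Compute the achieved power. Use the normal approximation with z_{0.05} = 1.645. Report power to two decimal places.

power ≈ 0.38

For two equal groups, power = Φ(d·√(n/2) − z_{α/2}).
d·√(n/2) = 0.33 × √(33/2) = 0.33 × 4.062 = 1.340.
z_β = 1.340 − 1.645 = -0.305.
Power = Φ(-0.305) = 0.380.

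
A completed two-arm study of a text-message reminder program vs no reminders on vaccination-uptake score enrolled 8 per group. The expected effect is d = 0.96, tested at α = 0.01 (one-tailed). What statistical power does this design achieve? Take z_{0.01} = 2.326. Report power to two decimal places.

For two equal groups, power = Φ(d·√(n/2) − z_{α}).
d·√(n/2) = 0.96 × √(8/2) = 0.96 × 2.000 = 1.920.
z_β = 1.920 − 2.326 = -0.406.
Power = Φ(-0.406) = 0.342.

power ≈ 0.34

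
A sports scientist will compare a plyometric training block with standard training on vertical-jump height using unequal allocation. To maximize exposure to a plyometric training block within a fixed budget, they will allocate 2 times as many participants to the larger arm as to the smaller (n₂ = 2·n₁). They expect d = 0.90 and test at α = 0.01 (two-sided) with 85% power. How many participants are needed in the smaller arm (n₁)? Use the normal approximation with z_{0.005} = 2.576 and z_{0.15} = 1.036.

With allocation ratio k = n₂/n₁ = 2, Var(x̄₁−x̄₂) = σ²(1/n₁ + 1/(k·n₁)) = σ²·(k+1)/(k·n₁).
So n₁ = (1 + 1/k)·((z_{α/2} + z_β)/d)² = 1.500 × (3.612/0.90)².
n₁ = 1.500 × 16.11 = 24.2.
Round up: n₁ = 25, giving n₂ = 2 × 25 = 50.

n₁ = 25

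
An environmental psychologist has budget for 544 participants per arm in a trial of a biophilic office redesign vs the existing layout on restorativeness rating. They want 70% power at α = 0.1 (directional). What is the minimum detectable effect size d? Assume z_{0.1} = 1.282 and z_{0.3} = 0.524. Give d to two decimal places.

For two independent groups of n = 544 each: d_min = (z_{α} + z_β)·√(2/n).
z-sum = 1.282 + 0.524 = 1.806.
d_min = 1.806 × √(2/544) = 1.806 × 0.0606 = 0.110.

d_min ≈ 0.11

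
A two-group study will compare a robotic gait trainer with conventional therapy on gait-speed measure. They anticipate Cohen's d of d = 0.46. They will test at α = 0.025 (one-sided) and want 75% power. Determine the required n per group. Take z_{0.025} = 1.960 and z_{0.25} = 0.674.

n = 66 per group

For two independent groups with equal n: n = 2·((z_{α} + z_β) / d)².
z_{α} + z_β = 1.960 + 0.674 = 2.634.
n = 2 × (2.634 / 0.46)² = 2 × 5.726² = 2 × 32.79 = 65.6.
Round up to the next whole participant.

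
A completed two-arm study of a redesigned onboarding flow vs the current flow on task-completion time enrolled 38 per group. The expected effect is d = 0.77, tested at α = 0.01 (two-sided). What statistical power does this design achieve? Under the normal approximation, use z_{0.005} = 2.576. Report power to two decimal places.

For two equal groups, power = Φ(d·√(n/2) − z_{α/2}).
d·√(n/2) = 0.77 × √(38/2) = 0.77 × 4.359 = 3.356.
z_β = 3.356 − 2.576 = 0.780.
Power = Φ(0.780) = 0.782.

power ≈ 0.78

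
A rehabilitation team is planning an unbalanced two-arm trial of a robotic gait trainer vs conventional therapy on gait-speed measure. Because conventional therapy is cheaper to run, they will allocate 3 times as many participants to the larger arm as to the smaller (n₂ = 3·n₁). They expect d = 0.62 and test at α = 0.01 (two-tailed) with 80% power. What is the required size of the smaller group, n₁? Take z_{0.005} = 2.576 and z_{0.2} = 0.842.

With allocation ratio k = n₂/n₁ = 3, Var(x̄₁−x̄₂) = σ²(1/n₁ + 1/(k·n₁)) = σ²·(k+1)/(k·n₁).
So n₁ = (1 + 1/k)·((z_{α/2} + z_β)/d)² = 1.333 × (3.418/0.62)².
n₁ = 1.333 × 30.39 = 40.5.
Round up: n₁ = 41, giving n₂ = 3 × 41 = 123.

n₁ = 41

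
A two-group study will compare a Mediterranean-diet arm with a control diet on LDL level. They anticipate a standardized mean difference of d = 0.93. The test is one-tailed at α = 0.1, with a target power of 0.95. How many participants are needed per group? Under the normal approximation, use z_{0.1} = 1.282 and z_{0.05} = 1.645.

n = 20 per group

For two independent groups with equal n: n = 2·((z_{α} + z_β) / d)².
z_{α} + z_β = 1.282 + 1.645 = 2.927.
n = 2 × (2.927 / 0.93)² = 2 × 3.147² = 2 × 9.91 = 19.8.
Round up to the next whole participant.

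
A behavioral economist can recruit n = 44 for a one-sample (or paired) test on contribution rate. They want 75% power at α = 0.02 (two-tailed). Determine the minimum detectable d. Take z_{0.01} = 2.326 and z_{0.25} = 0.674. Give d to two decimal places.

d_min ≈ 0.45

For a single sample (or paired design) of n = 44: d_min = (z_{α/2} + z_β)/√n.
z-sum = 2.326 + 0.674 = 3.000.
d_min = 3.000 / √44 = 3.000 / 6.633 = 0.452.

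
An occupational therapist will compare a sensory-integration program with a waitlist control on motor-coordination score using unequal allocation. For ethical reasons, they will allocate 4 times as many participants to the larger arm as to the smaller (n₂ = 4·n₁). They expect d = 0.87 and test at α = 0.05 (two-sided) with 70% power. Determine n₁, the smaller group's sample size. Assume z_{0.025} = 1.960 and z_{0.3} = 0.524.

n₁ = 11

With allocation ratio k = n₂/n₁ = 4, Var(x̄₁−x̄₂) = σ²(1/n₁ + 1/(k·n₁)) = σ²·(k+1)/(k·n₁).
So n₁ = (1 + 1/k)·((z_{α/2} + z_β)/d)² = 1.250 × (2.484/0.87)².
n₁ = 1.250 × 8.15 = 10.2.
Round up: n₁ = 11, giving n₂ = 4 × 11 = 44.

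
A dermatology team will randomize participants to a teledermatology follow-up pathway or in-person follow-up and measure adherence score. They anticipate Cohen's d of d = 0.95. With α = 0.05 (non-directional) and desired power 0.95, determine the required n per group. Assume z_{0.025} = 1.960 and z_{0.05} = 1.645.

n = 29 per group

For two independent groups with equal n: n = 2·((z_{α/2} + z_β) / d)².
z_{α/2} + z_β = 1.960 + 1.645 = 3.605.
n = 2 × (3.605 / 0.95)² = 2 × 3.795² = 2 × 14.40 = 28.8.
Round up to the next whole participant.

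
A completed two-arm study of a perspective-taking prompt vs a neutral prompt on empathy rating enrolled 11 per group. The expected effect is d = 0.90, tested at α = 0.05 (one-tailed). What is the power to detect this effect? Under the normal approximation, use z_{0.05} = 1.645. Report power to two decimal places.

For two equal groups, power = Φ(d·√(n/2) − z_{α}).
d·√(n/2) = 0.90 × √(11/2) = 0.90 × 2.345 = 2.111.
z_β = 2.111 − 1.645 = 0.466.
Power = Φ(0.466) = 0.679.

power ≈ 0.68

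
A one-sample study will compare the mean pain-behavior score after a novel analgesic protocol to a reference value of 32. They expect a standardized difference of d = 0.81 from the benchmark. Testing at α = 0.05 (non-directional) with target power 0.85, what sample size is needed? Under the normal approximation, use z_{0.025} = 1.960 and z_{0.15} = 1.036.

n = 14

For a one-sample test: n = ((z_{α/2} + z_β) / d)².
z_{α/2} + z_β = 1.960 + 1.036 = 2.996.
n = (2.996 / 0.81)² = 3.699² = 13.68.
Round up.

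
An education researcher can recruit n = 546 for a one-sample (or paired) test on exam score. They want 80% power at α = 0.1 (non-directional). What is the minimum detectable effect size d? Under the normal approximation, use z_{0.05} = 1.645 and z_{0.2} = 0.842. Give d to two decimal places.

d_min ≈ 0.11

For a single sample (or paired design) of n = 546: d_min = (z_{α/2} + z_β)/√n.
z-sum = 1.645 + 0.842 = 2.487.
d_min = 2.487 / √546 = 2.487 / 23.367 = 0.106.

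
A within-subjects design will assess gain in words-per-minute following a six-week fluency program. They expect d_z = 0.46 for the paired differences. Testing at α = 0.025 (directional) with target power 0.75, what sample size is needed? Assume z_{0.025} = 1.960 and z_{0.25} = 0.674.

For a paired (one-sample on differences) test: n = ((z_{α} + z_β) / d)².
z_{α} + z_β = 1.960 + 0.674 = 2.634.
n = (2.634 / 0.46)² = 5.726² = 32.79.
Round up.

n = 33 pairs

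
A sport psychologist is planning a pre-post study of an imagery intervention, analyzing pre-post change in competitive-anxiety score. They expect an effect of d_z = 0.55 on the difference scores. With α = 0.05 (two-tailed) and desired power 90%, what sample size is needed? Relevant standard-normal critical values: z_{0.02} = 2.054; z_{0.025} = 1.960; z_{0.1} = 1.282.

For a paired (one-sample on differences) test: n = ((z_{α/2} + z_β) / d)².
z_{α/2} + z_β = 1.960 + 1.282 = 3.242.
n = (3.242 / 0.55)² = 5.895² = 34.75.
Round up.

n = 35 pairs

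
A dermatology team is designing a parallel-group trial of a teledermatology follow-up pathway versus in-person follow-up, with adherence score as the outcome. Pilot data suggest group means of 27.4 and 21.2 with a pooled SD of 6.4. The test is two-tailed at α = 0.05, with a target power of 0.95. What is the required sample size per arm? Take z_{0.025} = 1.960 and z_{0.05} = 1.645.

n = 28 per group

Cohen's d = |M₁ − M₂| / SD_pooled = |27.4 − 21.2| / 6.4 = 6.2 / 6.4 = 0.969.
For two independent groups with equal n: n = 2·((z_{α/2} + z_β) / d)².
z_{α/2} + z_β = 1.960 + 1.645 = 3.605.
n = 2 × (3.605 / 0.969)² = 2 × 3.720² = 2 × 13.84 = 27.7.
Round up to the next whole participant.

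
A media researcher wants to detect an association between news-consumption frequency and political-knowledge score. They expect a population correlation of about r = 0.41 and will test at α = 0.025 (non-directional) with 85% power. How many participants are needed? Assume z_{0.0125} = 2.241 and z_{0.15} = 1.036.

n = 60

Fisher's z: C = ½·ln((1+r)/(1−r)) = ½·ln(2.3898) = 0.4356.
n = ((z_{α/2} + z_β)/C)² + 3.
(2.241 + 1.036) / 0.4356 = 3.277 / 0.4356 = 7.523.
n = 7.523² + 3 = 56.59 + 3 = 59.6.
Round up.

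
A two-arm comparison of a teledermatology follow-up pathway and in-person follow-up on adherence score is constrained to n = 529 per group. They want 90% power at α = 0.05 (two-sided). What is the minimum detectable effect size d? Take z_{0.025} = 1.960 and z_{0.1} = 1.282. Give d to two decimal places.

d_min ≈ 0.20

For two independent groups of n = 529 each: d_min = (z_{α/2} + z_β)·√(2/n).
z-sum = 1.960 + 1.282 = 3.242.
d_min = 3.242 × √(2/529) = 3.242 × 0.0615 = 0.199.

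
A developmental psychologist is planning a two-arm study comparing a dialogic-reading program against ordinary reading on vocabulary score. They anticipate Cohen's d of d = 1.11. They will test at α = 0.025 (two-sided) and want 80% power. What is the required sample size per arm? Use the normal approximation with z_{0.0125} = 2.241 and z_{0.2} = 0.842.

For two independent groups with equal n: n = 2·((z_{α/2} + z_β) / d)².
z_{α/2} + z_β = 2.241 + 0.842 = 3.083.
n = 2 × (3.083 / 1.11)² = 2 × 2.777² = 2 × 7.71 = 15.4.
Round up to the next whole participant.

n = 16 per group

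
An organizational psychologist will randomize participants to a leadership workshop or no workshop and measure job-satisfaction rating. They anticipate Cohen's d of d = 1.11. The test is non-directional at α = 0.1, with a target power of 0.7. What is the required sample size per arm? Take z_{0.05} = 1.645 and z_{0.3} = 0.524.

n = 8 per group

For two independent groups with equal n: n = 2·((z_{α/2} + z_β) / d)².
z_{α/2} + z_β = 1.645 + 0.524 = 2.169.
n = 2 × (2.169 / 1.11)² = 2 × 1.954² = 2 × 3.82 = 7.6.
Round up to the next whole participant.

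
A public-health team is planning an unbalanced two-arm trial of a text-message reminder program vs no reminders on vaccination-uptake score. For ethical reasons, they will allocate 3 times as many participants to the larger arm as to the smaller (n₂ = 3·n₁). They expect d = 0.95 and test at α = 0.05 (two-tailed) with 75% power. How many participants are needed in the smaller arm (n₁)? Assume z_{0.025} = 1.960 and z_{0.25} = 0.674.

n₁ = 11

With allocation ratio k = n₂/n₁ = 3, Var(x̄₁−x̄₂) = σ²(1/n₁ + 1/(k·n₁)) = σ²·(k+1)/(k·n₁).
So n₁ = (1 + 1/k)·((z_{α/2} + z_β)/d)² = 1.333 × (2.634/0.95)².
n₁ = 1.333 × 7.69 = 10.2.
Round up: n₁ = 11, giving n₂ = 3 × 11 = 33.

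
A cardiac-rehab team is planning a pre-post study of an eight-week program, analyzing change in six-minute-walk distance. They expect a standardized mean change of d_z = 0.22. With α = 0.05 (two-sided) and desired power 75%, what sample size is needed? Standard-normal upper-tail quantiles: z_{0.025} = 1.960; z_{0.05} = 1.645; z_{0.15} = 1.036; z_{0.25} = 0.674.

For a paired (one-sample on differences) test: n = ((z_{α/2} + z_β) / d)².
z_{α/2} + z_β = 1.960 + 0.674 = 2.634.
n = (2.634 / 0.22)² = 11.973² = 143.35.
Round up.

n = 144 pairs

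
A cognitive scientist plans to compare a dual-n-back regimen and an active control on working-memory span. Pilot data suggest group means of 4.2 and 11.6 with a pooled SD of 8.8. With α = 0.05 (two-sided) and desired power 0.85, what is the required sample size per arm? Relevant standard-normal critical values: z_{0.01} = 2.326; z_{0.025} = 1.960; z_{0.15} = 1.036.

Cohen's d = |M₁ − M₂| / SD_pooled = |4.2 − 11.6| / 8.8 = 7.4 / 8.8 = 0.841.
For two independent groups with equal n: n = 2·((z_{α/2} + z_β) / d)².
z_{α/2} + z_β = 1.960 + 1.036 = 2.996.
n = 2 × (2.996 / 0.841)² = 2 × 3.562² = 2 × 12.69 = 25.4.
Round up to the next whole participant.

n = 26 per group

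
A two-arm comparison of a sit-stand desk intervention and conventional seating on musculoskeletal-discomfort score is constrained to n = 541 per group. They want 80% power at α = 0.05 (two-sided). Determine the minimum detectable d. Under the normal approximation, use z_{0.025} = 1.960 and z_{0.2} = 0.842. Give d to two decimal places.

For two independent groups of n = 541 each: d_min = (z_{α/2} + z_β)·√(2/n).
z-sum = 1.960 + 0.842 = 2.802.
d_min = 2.802 × √(2/541) = 2.802 × 0.0608 = 0.170.

d_min ≈ 0.17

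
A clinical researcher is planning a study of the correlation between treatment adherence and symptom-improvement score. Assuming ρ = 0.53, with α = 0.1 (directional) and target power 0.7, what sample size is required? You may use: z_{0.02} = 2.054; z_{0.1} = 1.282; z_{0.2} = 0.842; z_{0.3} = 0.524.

n = 13

Fisher's z: C = ½·ln((1+r)/(1−r)) = ½·ln(3.2553) = 0.5901.
n = ((z_{α} + z_β)/C)² + 3.
(1.282 + 0.524) / 0.5901 = 1.806 / 0.5901 = 3.060.
n = 3.060² + 3 = 9.37 + 3 = 12.4.
Round up.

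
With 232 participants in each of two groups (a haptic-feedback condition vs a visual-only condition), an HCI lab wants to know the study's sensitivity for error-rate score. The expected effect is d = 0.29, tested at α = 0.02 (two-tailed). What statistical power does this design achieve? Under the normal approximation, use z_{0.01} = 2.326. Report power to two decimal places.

power ≈ 0.79

For two equal groups, power = Φ(d·√(n/2) − z_{α/2}).
d·√(n/2) = 0.29 × √(232/2) = 0.29 × 10.770 = 3.123.
z_β = 3.123 − 2.326 = 0.797.
Power = Φ(0.797) = 0.787.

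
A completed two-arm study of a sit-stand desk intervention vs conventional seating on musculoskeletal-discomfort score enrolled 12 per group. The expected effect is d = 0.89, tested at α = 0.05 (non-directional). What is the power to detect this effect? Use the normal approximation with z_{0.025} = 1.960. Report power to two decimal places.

power ≈ 0.59

For two equal groups, power = Φ(d·√(n/2) − z_{α/2}).
d·√(n/2) = 0.89 × √(12/2) = 0.89 × 2.449 = 2.180.
z_β = 2.180 − 1.960 = 0.220.
Power = Φ(0.220) = 0.587.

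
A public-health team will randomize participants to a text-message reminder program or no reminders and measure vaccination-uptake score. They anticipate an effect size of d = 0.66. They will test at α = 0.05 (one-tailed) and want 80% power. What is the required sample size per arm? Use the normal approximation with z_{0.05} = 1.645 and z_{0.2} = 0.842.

n = 29 per group

For two independent groups with equal n: n = 2·((z_{α} + z_β) / d)².
z_{α} + z_β = 1.645 + 0.842 = 2.487.
n = 2 × (2.487 / 0.66)² = 2 × 3.768² = 2 × 14.20 = 28.4.
Round up to the next whole participant.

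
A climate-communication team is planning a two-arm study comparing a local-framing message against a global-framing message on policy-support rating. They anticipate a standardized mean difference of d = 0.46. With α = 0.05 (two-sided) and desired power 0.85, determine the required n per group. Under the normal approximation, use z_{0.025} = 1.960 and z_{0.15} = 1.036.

For two independent groups with equal n: n = 2·((z_{α/2} + z_β) / d)².
z_{α/2} + z_β = 1.960 + 1.036 = 2.996.
n = 2 × (2.996 / 0.46)² = 2 × 6.513² = 2 × 42.42 = 84.8.
Round up to the next whole participant.

n = 85 per group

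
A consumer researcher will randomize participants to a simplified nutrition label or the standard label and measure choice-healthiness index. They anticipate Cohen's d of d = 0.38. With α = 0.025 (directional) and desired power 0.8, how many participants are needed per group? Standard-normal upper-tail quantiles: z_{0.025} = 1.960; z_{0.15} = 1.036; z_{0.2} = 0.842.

For two independent groups with equal n: n = 2·((z_{α} + z_β) / d)².
z_{α} + z_β = 1.960 + 0.842 = 2.802.
n = 2 × (2.802 / 0.38)² = 2 × 7.374² = 2 × 54.37 = 108.7.
Round up to the next whole participant.

n = 109 per group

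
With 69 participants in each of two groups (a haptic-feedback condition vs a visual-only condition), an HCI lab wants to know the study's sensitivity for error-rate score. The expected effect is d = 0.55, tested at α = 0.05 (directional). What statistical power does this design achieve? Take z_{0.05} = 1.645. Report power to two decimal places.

For two equal groups, power = Φ(d·√(n/2) − z_{α}).
d·√(n/2) = 0.55 × √(69/2) = 0.55 × 5.874 = 3.231.
z_β = 3.231 − 1.645 = 1.586.
Power = Φ(1.586) = 0.944.

power ≈ 0.94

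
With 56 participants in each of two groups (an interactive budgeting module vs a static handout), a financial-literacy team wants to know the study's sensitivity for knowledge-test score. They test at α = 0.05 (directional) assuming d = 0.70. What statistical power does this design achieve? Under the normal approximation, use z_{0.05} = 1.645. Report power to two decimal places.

For two equal groups, power = Φ(d·√(n/2) − z_{α}).
d·√(n/2) = 0.70 × √(56/2) = 0.70 × 5.292 = 3.704.
z_β = 3.704 − 1.645 = 2.059.
Power = Φ(2.059) = 0.980.

power ≈ 0.98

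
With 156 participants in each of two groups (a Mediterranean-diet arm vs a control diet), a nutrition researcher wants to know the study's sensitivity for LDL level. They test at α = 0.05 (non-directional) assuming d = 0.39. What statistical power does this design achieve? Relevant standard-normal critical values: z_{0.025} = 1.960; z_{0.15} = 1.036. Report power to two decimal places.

For two equal groups, power = Φ(d·√(n/2) − z_{α/2}).
d·√(n/2) = 0.39 × √(156/2) = 0.39 × 8.832 = 3.444.
z_β = 3.444 − 1.960 = 1.484.
Power = Φ(1.484) = 0.931.

power ≈ 0.93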